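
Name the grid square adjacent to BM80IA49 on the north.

Latitude extended square 9; +1 → 10, wraps to 0, carry into subsquare.
Latitude subsquare a = 0; +1 → 1 = b.
The longitude characters are unchanged.

BM80ib40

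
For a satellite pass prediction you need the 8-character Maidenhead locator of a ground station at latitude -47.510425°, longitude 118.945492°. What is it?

Offset from 180°W / 90°S: lon 298.94549°, lat 42.48958°.
Field (20°×10°, letters A–R): 298.94549/20 → 14 → O, 42.48958/10 → 4 → E; chars OE.
Square (2°×1°, digits 0–9): 18.94549/2 → 9, 2.48958/1 → 2; chars 92.
Subsquare (5′×2.5′, letters a–x): 0.94549/0.0833333 → 11 → l, 0.48958/0.0416667 → 11 → l; chars ll.
Extended square (30″×15″, digits 0–9): 0.02883/0.00833333 → 3, 0.03124/0.00416667 → 7; chars 37.

OE92ll37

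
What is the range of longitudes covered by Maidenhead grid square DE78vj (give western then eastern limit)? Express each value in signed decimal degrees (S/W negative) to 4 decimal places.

-104.2500, -104.1667

Field D=3, E=4: +3·20° lon, +4·10° lat → SW at lon -120°, lat -50°.
Square 7, 8: +7·2° lon, +8·1° lat → SW at lon -106°, lat -42°.
Subsquare v=21, j=9: +21·0.0833333° lon, +9·0.0416667° lat → SW at lon -104.25°, lat -41.625°.
Cell spans 0.0833333° lon × 0.0416667° lat.
west -104.2500, east -104.1667.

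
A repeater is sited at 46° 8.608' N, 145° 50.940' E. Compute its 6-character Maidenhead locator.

Offset from 180°W / 90°S: lon 325.8490°, lat 136.1435°.
Field (20°×10°, letters A–R): lon ⌊325.8490/20⌋ = 16 → Q; lat ⌊136.1435/10⌋ = 13 → N.
Square (2°×1°, digits 0–9): lon ⌊5.8490/2⌋ = 2; lat ⌊6.1435/1⌋ = 6.
Subsquare (5′×2.5′, letters a–x): lon ⌊1.8490/0.0833333⌋ = 22 → w; lat ⌊0.1435/0.0416667⌋ = 3 → d.

QN26wd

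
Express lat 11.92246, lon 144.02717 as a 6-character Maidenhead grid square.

Add 180° to longitude and 90° to latitude: 324.0272, 101.9225.
Field (20°×10°, letters A–R): lon ⌊324.0272/20⌋ = 16 → Q; lat ⌊101.9225/10⌋ = 10 → K.
Square (2°×1°, digits 0–9): lon ⌊4.0272/2⌋ = 2; lat ⌊1.9225/1⌋ = 1.
Subsquare (5′×2.5′, letters a–x): lon ⌊0.0272/0.0833333⌋ = 0 → a; lat ⌊0.9225/0.0416667⌋ = 22 → w.

QK21aw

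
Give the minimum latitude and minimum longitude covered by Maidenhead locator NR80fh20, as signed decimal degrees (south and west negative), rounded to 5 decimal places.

Field N=13, R=17: +13·20° lon, +17·10° lat → SW at lon 80°, lat 80°.
Square 8, 0: +8·2° lon, +0·1° lat → SW at lon 96°, lat 80°.
Subsquare f=5, h=7: +5·0.0833333° lon, +7·0.0416667° lat → SW at lon 96.4167°, lat 80.2917°.
Extended square 2, 0: +2·0.00833333° lon, +0·0.00416667° lat → SW at lon 96.4333°, lat 80.2917°.
latitude 80.29167, longitude 96.43333.

80.29167, 96.43333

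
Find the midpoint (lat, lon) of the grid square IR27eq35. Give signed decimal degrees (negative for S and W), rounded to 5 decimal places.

87.68958, -15.63750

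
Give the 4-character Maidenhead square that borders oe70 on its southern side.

OD79

Latitude square 0; −1 → -1, wraps to 9, carry into field.
Latitude field E = 4; −1 → 3 = D.
The longitude characters are unchanged.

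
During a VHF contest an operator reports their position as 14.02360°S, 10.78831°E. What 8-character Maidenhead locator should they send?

JH55jx44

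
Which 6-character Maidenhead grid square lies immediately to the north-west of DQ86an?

Longitude subsquare a = 0; −1 → -1, wraps to 23 = x, carry into square.
Longitude square 8; −1 → 7.
Latitude subsquare n = 13; +1 → 14 = o.

DQ76xo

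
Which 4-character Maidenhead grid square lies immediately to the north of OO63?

Latitude square 3; +1 → 4.
The longitude characters are unchanged.

OO64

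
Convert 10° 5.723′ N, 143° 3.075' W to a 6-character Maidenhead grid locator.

BK80lc

Shift to the Maidenhead origin (180°W, 90°S): lon 36.9487, lat 100.0954.
Field (20°×10°, letters A–R): 36.9487/20 → 1 → B, 100.0954/10 → 10 → K; chars BK.
Square (2°×1°, digits 0–9): 16.9487/2 → 8, 0.0954/1 → 0; chars 80.
Subsquare (5′×2.5′, letters a–x): 0.9487/0.0833333 → 11 → l, 0.0954/0.0416667 → 2 → c; chars lc.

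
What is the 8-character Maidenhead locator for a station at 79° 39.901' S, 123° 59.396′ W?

CB80ai10

Offset from 180°W / 90°S: lon 56.01007°, lat 10.33498°.
Field: lon ⌊56.01007/20⌋ = 2 → C; lat ⌊10.33498/10⌋ = 1 → B.
Square: lon ⌊16.01007/2⌋ = 8; lat ⌊0.33498/1⌋ = 0.
Subsquare: lon ⌊0.01007/0.0833333⌋ = 0 → a; lat ⌊0.33498/0.0416667⌋ = 8 → i.
Extended square: lon ⌊0.01007/0.00833333⌋ = 1; lat ⌊0.00165/0.00416667⌋ = 0.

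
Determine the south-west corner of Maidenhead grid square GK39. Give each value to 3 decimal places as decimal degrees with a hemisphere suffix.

Field G=6, K=10: +6·20° lon, +10·10° lat → SW at lon -60°, lat 10°.
Square 3, 9: +3·2° lon, +9·1° lat → SW at lon -54°, lat 19°.
latitude 19.000° N, longitude 54.000° W.

19.000° N, 54.000° W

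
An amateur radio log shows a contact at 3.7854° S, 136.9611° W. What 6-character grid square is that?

CI16mf

Offset from 180°W / 90°S: lon 43.0389°, lat 86.2146°.
Field: lon ⌊43.0389/20⌋ = 2 → C; lat ⌊86.2146/10⌋ = 8 → I.
Square: lon ⌊3.0389/2⌋ = 1; lat ⌊6.2146/1⌋ = 6.
Subsquare: lon ⌊1.0389/0.0833333⌋ = 12 → m; lat ⌊0.2146/0.0416667⌋ = 5 → f.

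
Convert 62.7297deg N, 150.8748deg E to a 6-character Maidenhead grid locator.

Add 180° to longitude and 90° to latitude: 330.8748, 152.7297.
Field: 330.8748/20 → 16 → Q, 152.7297/10 → 15 → P; chars QP.
Square: 10.8748/2 → 5, 2.7297/1 → 2; chars 52.
Subsquare: 0.8748/0.0833333 → 10 → k, 0.7297/0.0416667 → 17 → r; chars kr.

QP52kr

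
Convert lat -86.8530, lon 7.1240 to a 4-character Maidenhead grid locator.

Shift to the Maidenhead origin (180°W, 90°S): lon 187.12, lat 3.15.
Field: 187.12/20 → 9 → J, 3.15/10 → 0 → A; chars JA.
Square: 7.12/2 → 3, 3.15/1 → 3; chars 33.

JA33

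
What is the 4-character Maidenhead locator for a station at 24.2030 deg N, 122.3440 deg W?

Add 180° to longitude and 90° to latitude: 57.66, 114.20.
Field (20°×10°, letters A–R): lon ⌊57.66/20⌋ = 2 → C; lat ⌊114.20/10⌋ = 11 → L.
Square (2°×1°, digits 0–9): lon ⌊17.66/2⌋ = 8; lat ⌊4.20/1⌋ = 4.

CL84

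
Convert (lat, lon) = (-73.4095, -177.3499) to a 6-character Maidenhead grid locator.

AB16ho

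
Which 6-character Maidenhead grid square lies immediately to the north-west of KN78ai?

KN68xj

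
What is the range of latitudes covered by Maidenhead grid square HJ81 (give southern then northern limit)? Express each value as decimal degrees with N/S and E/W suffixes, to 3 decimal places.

1.000° N, 2.000° N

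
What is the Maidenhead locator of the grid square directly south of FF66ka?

FF65kx

Latitude subsquare a = 0; −1 → -1, wraps to 23 = x, carry into square.
Latitude square 6; −1 → 5.
The longitude characters are unchanged.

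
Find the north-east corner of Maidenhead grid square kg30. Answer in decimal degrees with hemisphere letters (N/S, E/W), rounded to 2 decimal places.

29.00° S, 28.00° E

Field K=10, G=6: +10·20° lon, +6·10° lat → SW at lon 20°, lat -30°.
Square 3, 0: +3·2° lon, +0·1° lat → SW at lon 26°, lat -30°.
Cell spans 2° lon × 1° lat. NE corner is SW corner plus one full cell.
latitude 29.00° S, longitude 28.00° E.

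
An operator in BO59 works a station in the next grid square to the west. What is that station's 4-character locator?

BO49

Longitude square 5; −1 → 4.
The latitude characters are unchanged.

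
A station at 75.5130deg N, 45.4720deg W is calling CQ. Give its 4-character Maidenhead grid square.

GQ75

Offset from 180°W / 90°S: lon 134.53°, lat 165.51°.
Field: 134.53/20 → 6 → G, 165.51/10 → 16 → Q; chars GQ.
Square: 14.53/2 → 7, 5.51/1 → 5; chars 75.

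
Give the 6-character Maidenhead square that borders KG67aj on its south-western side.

KG57xi

Longitude subsquare a = 0; −1 → -1, wraps to 23 = x, carry into square.
Longitude square 6; −1 → 5.
Latitude subsquare j = 9; −1 → 8 = i.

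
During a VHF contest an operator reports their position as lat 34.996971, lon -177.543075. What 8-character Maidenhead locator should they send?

AM14fx49

Shift to the Maidenhead origin (180°W, 90°S): lon 2.45693, lat 124.99697.
Field: lon ⌊2.45693/20⌋ = 0 → A; lat ⌊124.99697/10⌋ = 12 → M.
Square: lon ⌊2.45693/2⌋ = 1; lat ⌊4.99697/1⌋ = 4.
Subsquare: lon ⌊0.45693/0.0833333⌋ = 5 → f; lat ⌊0.99697/0.0416667⌋ = 23 → x.
Extended square: lon ⌊0.04026/0.00833333⌋ = 4; lat ⌊0.03864/0.00416667⌋ = 9.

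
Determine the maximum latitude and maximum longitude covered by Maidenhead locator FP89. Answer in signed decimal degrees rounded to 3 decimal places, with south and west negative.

70.000, -62.000

Field F=5, P=15: +5·20° lon, +15·10° lat → SW at lon -80°, lat 60°.
Square 8, 9: +8·2° lon, +9·1° lat → SW at lon -64°, lat 69°.
Cell spans 2° lon × 1° lat. NE corner is SW corner plus one full cell.
latitude 70.000, longitude -62.000.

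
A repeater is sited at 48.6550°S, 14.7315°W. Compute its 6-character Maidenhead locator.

IE21pi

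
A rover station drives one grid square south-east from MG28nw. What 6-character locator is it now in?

MG28ov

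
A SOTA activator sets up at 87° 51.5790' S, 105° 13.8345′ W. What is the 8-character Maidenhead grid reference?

Add 180° to longitude and 90° to latitude: 74.76942, 2.14035.
Field: 74.76942/20 → 3 → D, 2.14035/10 → 0 → A; chars DA.
Square: 14.76942/2 → 7, 2.14035/1 → 2; chars 72.
Subsquare: 0.76942/0.0833333 → 9 → j, 0.14035/0.0416667 → 3 → d; chars jd.
Extended square: 0.01942/0.00833333 → 2, 0.01535/0.00416667 → 3; chars 23.

DA72jd23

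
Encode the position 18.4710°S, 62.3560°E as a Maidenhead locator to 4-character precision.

MH11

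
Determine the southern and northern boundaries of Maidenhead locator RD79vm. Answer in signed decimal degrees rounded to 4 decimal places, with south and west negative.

-50.5000, -50.4583

Field R=17, D=3: +17·20° lon, +3·10° lat → SW at lon 160°, lat -60°.
Square 7, 9: +7·2° lon, +9·1° lat → SW at lon 174°, lat -51°.
Subsquare v=21, m=12: +21·0.0833333° lon, +12·0.0416667° lat → SW at lon 175.75°, lat -50.5°.
Cell spans 0.0833333° lon × 0.0416667° lat.
south -50.5000, north -50.4583.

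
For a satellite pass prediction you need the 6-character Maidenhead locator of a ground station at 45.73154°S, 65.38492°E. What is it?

ME24qg

Shift to the Maidenhead origin (180°W, 90°S): lon 245.3849, lat 44.2685.
Field (20°×10°, letters A–R): 245.3849/20 → 12 → M, 44.2685/10 → 4 → E; chars ME.
Square (2°×1°, digits 0–9): 5.3849/2 → 2, 4.2685/1 → 4; chars 24.
Subsquare (5′×2.5′, letters a–x): 1.3849/0.0833333 → 16 → q, 0.2685/0.0416667 → 6 → g; chars qg.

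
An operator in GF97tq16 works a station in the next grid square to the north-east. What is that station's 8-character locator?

Longitude extended square 1; +1 → 2.
Latitude extended square 6; +1 → 7.

GF97tq27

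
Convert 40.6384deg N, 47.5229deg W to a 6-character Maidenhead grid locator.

Offset from 180°W / 90°S: lon 132.4771°, lat 130.6384°.
Field: 132.4771/20 → 6 → G, 130.6384/10 → 13 → N; chars GN.
Square: 12.4771/2 → 6, 0.6384/1 → 0; chars 60.
Subsquare: 0.4771/0.0833333 → 5 → f, 0.6384/0.0416667 → 15 → p; chars fp.

GN60fp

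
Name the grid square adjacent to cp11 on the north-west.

CP02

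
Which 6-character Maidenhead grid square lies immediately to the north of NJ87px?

Latitude subsquare x = 23; +1 → 24, wraps to 0 = a, carry into square.
Latitude square 7; +1 → 8.
The longitude characters are unchanged.

NJ88pa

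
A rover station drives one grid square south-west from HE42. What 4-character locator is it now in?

Longitude square 4; −1 → 3.
Latitude square 2; −1 → 1.

HE31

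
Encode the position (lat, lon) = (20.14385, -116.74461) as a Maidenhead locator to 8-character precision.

DL10pd04

Shift to the Maidenhead origin (180°W, 90°S): lon 63.25539, lat 110.14385.
Field: lon ⌊63.25539/20⌋ = 3 → D; lat ⌊110.14385/10⌋ = 11 → L.
Square: lon ⌊3.25539/2⌋ = 1; lat ⌊0.14385/1⌋ = 0.
Subsquare: lon ⌊1.25539/0.0833333⌋ = 15 → p; lat ⌊0.14385/0.0416667⌋ = 3 → d.
Extended square: lon ⌊0.00539/0.00833333⌋ = 0; lat ⌊0.01885/0.00416667⌋ = 4.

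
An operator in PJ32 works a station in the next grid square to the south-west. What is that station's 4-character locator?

PJ21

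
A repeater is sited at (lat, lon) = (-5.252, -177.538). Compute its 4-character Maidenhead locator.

AI14

Shift to the Maidenhead origin (180°W, 90°S): lon 2.46, lat 84.75.
Field (20°×10°, letters A–R): 2.46/20 → 0 → A, 84.75/10 → 8 → I; chars AI.
Square (2°×1°, digits 0–9): 2.46/2 → 1, 4.75/1 → 4; chars 14.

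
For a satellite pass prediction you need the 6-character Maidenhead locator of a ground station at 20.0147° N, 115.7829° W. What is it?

DL20ca

Add 180° to longitude and 90° to latitude: 64.2171, 110.0147.
Field: 64.2171/20 → 3 → D, 110.0147/10 → 11 → L; chars DL.
Square: 4.2171/2 → 2, 0.0147/1 → 0; chars 20.
Subsquare: 0.2171/0.0833333 → 2 → c, 0.0147/0.0416667 → 0 → a; chars ca.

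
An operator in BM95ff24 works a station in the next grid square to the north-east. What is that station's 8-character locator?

Longitude extended square 2; +1 → 3.
Latitude extended square 4; +1 → 5.

BM95ff35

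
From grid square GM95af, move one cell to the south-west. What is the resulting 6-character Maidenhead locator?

GM85xe

Longitude subsquare a = 0; −1 → -1, wraps to 23 = x, carry into square.
Longitude square 9; −1 → 8.
Latitude subsquare f = 5; −1 → 4 = e.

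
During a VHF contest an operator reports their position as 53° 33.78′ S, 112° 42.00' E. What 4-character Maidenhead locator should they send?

Shift to the Maidenhead origin (180°W, 90°S): lon 292.70, lat 36.44.
Field (20°×10°, letters A–R): lon ⌊292.70/20⌋ = 14 → O; lat ⌊36.44/10⌋ = 3 → D.
Square (2°×1°, digits 0–9): lon ⌊12.70/2⌋ = 6; lat ⌊6.44/1⌋ = 6.

OD66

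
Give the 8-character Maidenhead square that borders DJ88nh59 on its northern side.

Latitude extended square 9; +1 → 10, wraps to 0, carry into subsquare.
Latitude subsquare h = 7; +1 → 8 = i.
The longitude characters are unchanged.

DJ88ni50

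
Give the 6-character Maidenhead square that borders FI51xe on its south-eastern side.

FI61ad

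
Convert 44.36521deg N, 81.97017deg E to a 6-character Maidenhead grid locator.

Add 180° to longitude and 90° to latitude: 261.9702, 134.3652.
Field: 261.9702/20 → 13 → N, 134.3652/10 → 13 → N; chars NN.
Square: 1.9702/2 → 0, 4.3652/1 → 4; chars 04.
Subsquare: 1.9702/0.0833333 → 23 → x, 0.3652/0.0416667 → 8 → i; chars xi.

NN04xi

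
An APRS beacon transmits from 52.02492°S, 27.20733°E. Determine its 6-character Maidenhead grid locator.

Add 180° to longitude and 90° to latitude: 207.2073, 37.9751.
Field: 207.2073/20 → 10 → K, 37.9751/10 → 3 → D; chars KD.
Square: 7.2073/2 → 3, 7.9751/1 → 7; chars 37.
Subsquare: 1.2073/0.0833333 → 14 → o, 0.9751/0.0416667 → 23 → x; chars ox.

KD37ox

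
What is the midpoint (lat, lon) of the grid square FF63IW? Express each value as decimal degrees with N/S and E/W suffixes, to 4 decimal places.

36.0625° S, 67.2917° W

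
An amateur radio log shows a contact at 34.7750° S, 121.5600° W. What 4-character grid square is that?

CF95

Add 180° to longitude and 90° to latitude: 58.44, 55.23.
Field (20°×10°, letters A–R): 58.44/20 → 2 → C, 55.23/10 → 5 → F; chars CF.
Square (2°×1°, digits 0–9): 18.44/2 → 9, 5.23/1 → 5; chars 95.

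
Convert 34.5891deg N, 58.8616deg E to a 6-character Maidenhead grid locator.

LM94ko

Offset from 180°W / 90°S: lon 238.8616°, lat 124.5891°.
Field: lon ⌊238.8616/20⌋ = 11 → L; lat ⌊124.5891/10⌋ = 12 → M.
Square: lon ⌊18.8616/2⌋ = 9; lat ⌊4.5891/1⌋ = 4.
Subsquare: lon ⌊0.8616/0.0833333⌋ = 10 → k; lat ⌊0.5891/0.0416667⌋ = 14 → o.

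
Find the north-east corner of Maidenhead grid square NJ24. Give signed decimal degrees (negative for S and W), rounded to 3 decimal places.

5.000, 86.000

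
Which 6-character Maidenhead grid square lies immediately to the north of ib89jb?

IB89jc

Latitude subsquare b = 1; +1 → 2 = c.
The longitude characters are unchanged.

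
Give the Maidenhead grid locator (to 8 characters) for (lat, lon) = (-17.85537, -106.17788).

Offset from 180°W / 90°S: lon 73.82212°, lat 72.14463°.
Field: 73.82212/20 → 3 → D, 72.14463/10 → 7 → H; chars DH.
Square: 13.82212/2 → 6, 2.14463/1 → 2; chars 62.
Subsquare: 1.82212/0.0833333 → 21 → v, 0.14463/0.0416667 → 3 → d; chars vd.
Extended square: 0.07212/0.00833333 → 8, 0.01963/0.00416667 → 4; chars 84.

DH62vd84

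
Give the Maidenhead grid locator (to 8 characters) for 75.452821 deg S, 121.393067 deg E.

PB04qn71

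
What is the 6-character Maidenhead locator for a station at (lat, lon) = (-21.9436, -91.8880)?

EG48bb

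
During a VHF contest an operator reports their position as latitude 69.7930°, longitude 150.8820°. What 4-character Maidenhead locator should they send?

QP59

Add 180° to longitude and 90° to latitude: 330.88, 159.79.
Field: lon ⌊330.88/20⌋ = 16 → Q; lat ⌊159.79/10⌋ = 15 → P.
Square: lon ⌊10.88/2⌋ = 5; lat ⌊9.79/1⌋ = 9.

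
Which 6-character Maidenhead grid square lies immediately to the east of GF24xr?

GF34ar

Longitude subsquare x = 23; +1 → 24, wraps to 0 = a, carry into square.
Longitude square 2; +1 → 3.
The latitude characters are unchanged.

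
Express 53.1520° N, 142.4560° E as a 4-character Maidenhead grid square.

QO13

Add 180° to longitude and 90° to latitude: 322.46, 143.15.
Field (20°×10°, letters A–R): 322.46/20 → 16 → Q, 143.15/10 → 14 → O; chars QO.
Square (2°×1°, digits 0–9): 2.46/2 → 1, 3.15/1 → 3; chars 13.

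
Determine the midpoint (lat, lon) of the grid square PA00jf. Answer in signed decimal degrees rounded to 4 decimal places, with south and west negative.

-89.7708, 120.7917

Field P=15, A=0: +15·20° lon, +0·10° lat → SW at lon 120°, lat -90°.
Square 0, 0: +0·2° lon, +0·1° lat → SW at lon 120°, lat -90°.
Subsquare j=9, f=5: +9·0.0833333° lon, +5·0.0416667° lat → SW at lon 120.75°, lat -89.7917°.
Cell spans 0.0833333° lon × 0.0416667° lat. Centre is SW corner plus half of each.
latitude -89.7708, longitude 120.7917.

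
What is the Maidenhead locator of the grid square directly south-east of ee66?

Longitude square 6; +1 → 7.
Latitude square 6; −1 → 5.

EE75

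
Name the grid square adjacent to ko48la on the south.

Latitude subsquare a = 0; −1 → -1, wraps to 23 = x, carry into square.
Latitude square 8; −1 → 7.
The longitude characters are unchanged.

KO47lx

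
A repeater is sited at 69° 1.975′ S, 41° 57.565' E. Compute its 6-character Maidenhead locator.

Offset from 180°W / 90°S: lon 221.9594°, lat 20.9671°.
Field: lon ⌊221.9594/20⌋ = 11 → L; lat ⌊20.9671/10⌋ = 2 → C.
Square: lon ⌊1.9594/2⌋ = 0; lat ⌊0.9671/1⌋ = 0.
Subsquare: lon ⌊1.9594/0.0833333⌋ = 23 → x; lat ⌊0.9671/0.0416667⌋ = 23 → x.

LC00xx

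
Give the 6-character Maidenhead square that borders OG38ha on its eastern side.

OG38ia

Longitude subsquare h = 7; +1 → 8 = i.
The latitude characters are unchanged.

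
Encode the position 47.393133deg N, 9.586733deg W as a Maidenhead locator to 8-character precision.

IN57ej94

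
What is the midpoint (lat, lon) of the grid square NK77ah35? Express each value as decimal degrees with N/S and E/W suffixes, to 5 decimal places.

Field N=13, K=10: +13·20° lon, +10·10° lat → SW at lon 80°, lat 10°.
Square 7, 7: +7·2° lon, +7·1° lat → SW at lon 94°, lat 17°.
Subsquare a=0, h=7: +0·0.0833333° lon, +7·0.0416667° lat → SW at lon 94°, lat 17.2917°.
Extended square 3, 5: +3·0.00833333° lon, +5·0.00416667° lat → SW at lon 94.025°, lat 17.3125°.
Cell spans 0.00833333° lon × 0.00416667° lat. Centre is SW corner plus half of each.
latitude 17.31458° N, longitude 94.02917° E.

17.31458° N, 94.02917° E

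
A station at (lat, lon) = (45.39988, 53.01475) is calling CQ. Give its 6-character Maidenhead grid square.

LN65mj

Offset from 180°W / 90°S: lon 233.0147°, lat 135.3999°.
Field (20°×10°, letters A–R): lon ⌊233.0147/20⌋ = 11 → L; lat ⌊135.3999/10⌋ = 13 → N.
Square (2°×1°, digits 0–9): lon ⌊13.0147/2⌋ = 6; lat ⌊5.3999/1⌋ = 5.
Subsquare (5′×2.5′, letters a–x): lon ⌊1.0147/0.0833333⌋ = 12 → m; lat ⌊0.3999/0.0416667⌋ = 9 → j.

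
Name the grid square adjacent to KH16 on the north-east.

KH27

Longitude square 1; +1 → 2.
Latitude square 6; +1 → 7.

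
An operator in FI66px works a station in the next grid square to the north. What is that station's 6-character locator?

FI67pa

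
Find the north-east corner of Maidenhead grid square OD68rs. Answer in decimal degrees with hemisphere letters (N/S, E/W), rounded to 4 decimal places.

Field O=14, D=3: +14·20° lon, +3·10° lat → SW at lon 100°, lat -60°.
Square 6, 8: +6·2° lon, +8·1° lat → SW at lon 112°, lat -52°.
Subsquare r=17, s=18: +17·0.0833333° lon, +18·0.0416667° lat → SW at lon 113.417°, lat -51.25°.
Cell spans 0.0833333° lon × 0.0416667° lat. NE corner is SW corner plus one full cell.
latitude 51.2083° S, longitude 113.5000° E.

51.2083° S, 113.5000° E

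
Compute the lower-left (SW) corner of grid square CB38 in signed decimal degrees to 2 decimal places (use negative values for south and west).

-72.00, -134.00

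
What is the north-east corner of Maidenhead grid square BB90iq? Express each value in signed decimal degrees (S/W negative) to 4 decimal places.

Field B=1, B=1: +1·20° lon, +1·10° lat → SW at lon -160°, lat -80°.
Square 9, 0: +9·2° lon, +0·1° lat → SW at lon -142°, lat -80°.
Subsquare i=8, q=16: +8·0.0833333° lon, +16·0.0416667° lat → SW at lon -141.333°, lat -79.3333°.
Cell spans 0.0833333° lon × 0.0416667° lat. NE corner is SW corner plus one full cell.
latitude -79.2917, longitude -141.2500.

-79.2917, -141.2500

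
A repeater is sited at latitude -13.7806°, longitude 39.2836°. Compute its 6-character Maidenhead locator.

Shift to the Maidenhead origin (180°W, 90°S): lon 219.2836, lat 76.2194.
Field: lon ⌊219.2836/20⌋ = 10 → K; lat ⌊76.2194/10⌋ = 7 → H.
Square: lon ⌊19.2836/2⌋ = 9; lat ⌊6.2194/1⌋ = 6.
Subsquare: lon ⌊1.2836/0.0833333⌋ = 15 → p; lat ⌊0.2194/0.0416667⌋ = 5 → f.

KH96pf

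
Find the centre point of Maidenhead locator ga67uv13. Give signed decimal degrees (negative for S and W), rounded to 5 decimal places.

-82.11042, -46.32083

Field G=6, A=0: +6·20° lon, +0·10° lat → SW at lon -60°, lat -90°.
Square 6, 7: +6·2° lon, +7·1° lat → SW at lon -48°, lat -83°.
Subsquare u=20, v=21: +20·0.0833333° lon, +21·0.0416667° lat → SW at lon -46.3333°, lat -82.125°.
Extended square 1, 3: +1·0.00833333° lon, +3·0.00416667° lat → SW at lon -46.325°, lat -82.1125°.
Cell spans 0.00833333° lon × 0.00416667° lat. Centre is SW corner plus half of each.
latitude -82.11042, longitude -46.32083.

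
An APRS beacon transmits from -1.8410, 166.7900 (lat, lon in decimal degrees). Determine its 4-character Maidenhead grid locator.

Offset from 180°W / 90°S: lon 346.79°, lat 88.16°.
Field: lon ⌊346.79/20⌋ = 17 → R; lat ⌊88.16/10⌋ = 8 → I.
Square: lon ⌊6.79/2⌋ = 3; lat ⌊8.16/1⌋ = 8.

RI38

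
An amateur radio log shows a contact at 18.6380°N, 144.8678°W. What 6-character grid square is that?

BK78np

Add 180° to longitude and 90° to latitude: 35.1322, 108.6380.
Field (20°×10°, letters A–R): lon ⌊35.1322/20⌋ = 1 → B; lat ⌊108.6380/10⌋ = 10 → K.
Square (2°×1°, digits 0–9): lon ⌊15.1322/2⌋ = 7; lat ⌊8.6380/1⌋ = 8.
Subsquare (5′×2.5′, letters a–x): lon ⌊1.1322/0.0833333⌋ = 13 → n; lat ⌊0.6380/0.0416667⌋ = 15 → p.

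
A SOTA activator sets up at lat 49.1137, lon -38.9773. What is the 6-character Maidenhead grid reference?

Offset from 180°W / 90°S: lon 141.0227°, lat 139.1137°.
Field: lon ⌊141.0227/20⌋ = 7 → H; lat ⌊139.1137/10⌋ = 13 → N.
Square: lon ⌊1.0227/2⌋ = 0; lat ⌊9.1137/1⌋ = 9.
Subsquare: lon ⌊1.0227/0.0833333⌋ = 12 → m; lat ⌊0.1137/0.0416667⌋ = 2 → c.

HN09mc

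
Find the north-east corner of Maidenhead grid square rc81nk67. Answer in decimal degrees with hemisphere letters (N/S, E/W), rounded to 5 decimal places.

Field R=17, C=2: +17·20° lon, +2·10° lat → SW at lon 160°, lat -70°.
Square 8, 1: +8·2° lon, +1·1° lat → SW at lon 176°, lat -69°.
Subsquare n=13, k=10: +13·0.0833333° lon, +10·0.0416667° lat → SW at lon 177.083°, lat -68.5833°.
Extended square 6, 7: +6·0.00833333° lon, +7·0.00416667° lat → SW at lon 177.133°, lat -68.5542°.
Cell spans 0.00833333° lon × 0.00416667° lat. NE corner is SW corner plus one full cell.
latitude 68.55000° S, longitude 177.14167° E.

68.55000° S, 177.14167° E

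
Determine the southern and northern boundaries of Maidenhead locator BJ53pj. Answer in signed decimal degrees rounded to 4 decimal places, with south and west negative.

Field B=1, J=9: +1·20° lon, +9·10° lat → SW at lon -160°, lat 0°.
Square 5, 3: +5·2° lon, +3·1° lat → SW at lon -150°, lat 3°.
Subsquare p=15, j=9: +15·0.0833333° lon, +9·0.0416667° lat → SW at lon -148.75°, lat 3.375°.
Cell spans 0.0833333° lon × 0.0416667° lat.
south 3.3750, north 3.4167.

3.3750, 3.4167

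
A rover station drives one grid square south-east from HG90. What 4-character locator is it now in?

IF09

Longitude square 9; +1 → 10, wraps to 0, carry into field.
Longitude field H = 7; +1 → 8 = I.
Latitude square 0; −1 → -1, wraps to 9, carry into field.
Latitude field G = 6; −1 → 5 = F.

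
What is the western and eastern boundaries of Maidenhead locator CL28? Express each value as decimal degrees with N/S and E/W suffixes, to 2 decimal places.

136.00° W, 134.00° W

Field C=2, L=11: +2·20° lon, +11·10° lat → SW at lon -140°, lat 20°.
Square 2, 8: +2·2° lon, +8·1° lat → SW at lon -136°, lat 28°.
Cell spans 2° lon × 1° lat.
west 136.00° W, east 134.00° W.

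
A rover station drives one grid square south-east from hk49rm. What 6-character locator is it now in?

Longitude subsquare r = 17; +1 → 18 = s.
Latitude subsquare m = 12; −1 → 11 = l.

HK49sl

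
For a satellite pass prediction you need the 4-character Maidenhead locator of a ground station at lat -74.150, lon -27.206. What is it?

Shift to the Maidenhead origin (180°W, 90°S): lon 152.79, lat 15.85.
Field: 152.79/20 → 7 → H, 15.85/10 → 1 → B; chars HB.
Square: 12.79/2 → 6, 5.85/1 → 5; chars 65.

HB65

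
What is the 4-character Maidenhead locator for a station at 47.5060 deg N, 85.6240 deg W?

Shift to the Maidenhead origin (180°W, 90°S): lon 94.38, lat 137.51.
Field: 94.38/20 → 4 → E, 137.51/10 → 13 → N; chars EN.
Square: 14.38/2 → 7, 7.51/1 → 7; chars 77.

EN77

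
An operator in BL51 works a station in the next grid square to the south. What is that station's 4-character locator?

BL50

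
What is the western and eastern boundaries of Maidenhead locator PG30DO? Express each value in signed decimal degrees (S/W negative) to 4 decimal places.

126.2500, 126.3333

Field P=15, G=6: +15·20° lon, +6·10° lat → SW at lon 120°, lat -30°.
Square 3, 0: +3·2° lon, +0·1° lat → SW at lon 126°, lat -30°.
Subsquare d=3, o=14: +3·0.0833333° lon, +14·0.0416667° lat → SW at lon 126.25°, lat -29.4167°.
Cell spans 0.0833333° lon × 0.0416667° lat.
west 126.2500, east 126.3333.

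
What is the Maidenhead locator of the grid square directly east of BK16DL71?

Longitude extended square 7; +1 → 8.
The latitude characters are unchanged.

BK16dl81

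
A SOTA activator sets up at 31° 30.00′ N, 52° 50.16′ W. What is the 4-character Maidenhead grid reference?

GM31

Add 180° to longitude and 90° to latitude: 127.16, 121.50.
Field: 127.16/20 → 6 → G, 121.50/10 → 12 → M; chars GM.
Square: 7.16/2 → 3, 1.50/1 → 1; chars 31.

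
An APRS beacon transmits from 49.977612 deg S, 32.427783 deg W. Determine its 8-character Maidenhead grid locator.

HE30sa85

Add 180° to longitude and 90° to latitude: 147.57222, 40.02239.
Field: 147.57222/20 → 7 → H, 40.02239/10 → 4 → E; chars HE.
Square: 7.57222/2 → 3, 0.02239/1 → 0; chars 30.
Subsquare: 1.57222/0.0833333 → 18 → s, 0.02239/0.0416667 → 0 → a; chars sa.
Extended square: 0.07222/0.00833333 → 8, 0.02239/0.00416667 → 5; chars 85.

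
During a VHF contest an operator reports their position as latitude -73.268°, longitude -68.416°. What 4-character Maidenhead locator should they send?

Add 180° to longitude and 90° to latitude: 111.58, 16.73.
Field (20°×10°, letters A–R): lon ⌊111.58/20⌋ = 5 → F; lat ⌊16.73/10⌋ = 1 → B.
Square (2°×1°, digits 0–9): lon ⌊11.58/2⌋ = 5; lat ⌊6.73/1⌋ = 6.

FB56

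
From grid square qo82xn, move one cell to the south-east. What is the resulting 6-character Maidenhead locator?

QO92am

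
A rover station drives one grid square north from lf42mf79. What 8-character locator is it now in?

LF42mg70

Latitude extended square 9; +1 → 10, wraps to 0, carry into subsquare.
Latitude subsquare f = 5; +1 → 6 = g.
The longitude characters are unchanged.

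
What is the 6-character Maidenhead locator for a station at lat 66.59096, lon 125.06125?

Add 180° to longitude and 90° to latitude: 305.0612, 156.5910.
Field (20°×10°, letters A–R): lon ⌊305.0612/20⌋ = 15 → P; lat ⌊156.5910/10⌋ = 15 → P.
Square (2°×1°, digits 0–9): lon ⌊5.0612/2⌋ = 2; lat ⌊6.5910/1⌋ = 6.
Subsquare (5′×2.5′, letters a–x): lon ⌊1.0612/0.0833333⌋ = 12 → m; lat ⌊0.5910/0.0416667⌋ = 14 → o.

PP26mo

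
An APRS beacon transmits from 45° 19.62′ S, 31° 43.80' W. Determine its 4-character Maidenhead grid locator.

HE44

Shift to the Maidenhead origin (180°W, 90°S): lon 148.27, lat 44.67.
Field (20°×10°, letters A–R): lon ⌊148.27/20⌋ = 7 → H; lat ⌊44.67/10⌋ = 4 → E.
Square (2°×1°, digits 0–9): lon ⌊8.27/2⌋ = 4; lat ⌊4.67/1⌋ = 4.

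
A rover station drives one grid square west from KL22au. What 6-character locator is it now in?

KL12xu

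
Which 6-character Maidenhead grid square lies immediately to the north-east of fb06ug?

Longitude subsquare u = 20; +1 → 21 = v.
Latitude subsquare g = 6; +1 → 7 = h.

FB06vh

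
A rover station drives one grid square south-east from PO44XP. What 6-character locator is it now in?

PO54ao

Longitude subsquare x = 23; +1 → 24, wraps to 0 = a, carry into square.
Longitude square 4; +1 → 5.
Latitude subsquare p = 15; −1 → 14 = o.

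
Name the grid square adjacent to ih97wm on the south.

IH97wl

Latitude subsquare m = 12; −1 → 11 = l.
The longitude characters are unchanged.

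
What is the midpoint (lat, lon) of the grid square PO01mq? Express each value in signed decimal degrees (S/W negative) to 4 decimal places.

51.6875, 121.0417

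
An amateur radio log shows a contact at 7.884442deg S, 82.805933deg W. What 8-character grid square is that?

EI82oc37

Offset from 180°W / 90°S: lon 97.19407°, lat 82.11556°.
Field: lon ⌊97.19407/20⌋ = 4 → E; lat ⌊82.11556/10⌋ = 8 → I.
Square: lon ⌊17.19407/2⌋ = 8; lat ⌊2.11556/1⌋ = 2.
Subsquare: lon ⌊1.19407/0.0833333⌋ = 14 → o; lat ⌊0.11556/0.0416667⌋ = 2 → c.
Extended square: lon ⌊0.02740/0.00833333⌋ = 3; lat ⌊0.03222/0.00416667⌋ = 7.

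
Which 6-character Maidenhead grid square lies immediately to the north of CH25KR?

Latitude subsquare r = 17; +1 → 18 = s.
The longitude characters are unchanged.

CH25ks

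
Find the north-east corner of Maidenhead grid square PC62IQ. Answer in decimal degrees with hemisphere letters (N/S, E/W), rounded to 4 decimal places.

67.2917° S, 132.7500° E

Field P=15, C=2: +15·20° lon, +2·10° lat → SW at lon 120°, lat -70°.
Square 6, 2: +6·2° lon, +2·1° lat → SW at lon 132°, lat -68°.
Subsquare i=8, q=16: +8·0.0833333° lon, +16·0.0416667° lat → SW at lon 132.667°, lat -67.3333°.
Cell spans 0.0833333° lon × 0.0416667° lat. NE corner is SW corner plus one full cell.
latitude 67.2917° S, longitude 132.7500° E.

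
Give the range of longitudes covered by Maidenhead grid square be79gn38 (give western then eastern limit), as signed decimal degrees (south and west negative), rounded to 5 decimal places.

-145.47500, -145.46667

Field B=1, E=4: +1·20° lon, +4·10° lat → SW at lon -160°, lat -50°.
Square 7, 9: +7·2° lon, +9·1° lat → SW at lon -146°, lat -41°.
Subsquare g=6, n=13: +6·0.0833333° lon, +13·0.0416667° lat → SW at lon -145.5°, lat -40.4583°.
Extended square 3, 8: +3·0.00833333° lon, +8·0.00416667° lat → SW at lon -145.475°, lat -40.425°.
Cell spans 0.00833333° lon × 0.00416667° lat.
west -145.47500, east -145.46667.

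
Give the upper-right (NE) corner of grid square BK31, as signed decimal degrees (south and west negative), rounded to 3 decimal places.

12.000, -152.000

Field B=1, K=10: +1·20° lon, +10·10° lat → SW at lon -160°, lat 10°.
Square 3, 1: +3·2° lon, +1·1° lat → SW at lon -154°, lat 11°.
Cell spans 2° lon × 1° lat. NE corner is SW corner plus one full cell.
latitude 12.000, longitude -152.000.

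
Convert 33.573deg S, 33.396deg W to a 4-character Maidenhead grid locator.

HF36

Offset from 180°W / 90°S: lon 146.60°, lat 56.43°.
Field: 146.60/20 → 7 → H, 56.43/10 → 5 → F; chars HF.
Square: 6.60/2 → 3, 6.43/1 → 6; chars 36.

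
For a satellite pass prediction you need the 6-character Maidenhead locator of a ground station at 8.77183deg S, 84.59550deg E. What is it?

Offset from 180°W / 90°S: lon 264.5955°, lat 81.2282°.
Field (20°×10°, letters A–R): lon ⌊264.5955/20⌋ = 13 → N; lat ⌊81.2282/10⌋ = 8 → I.
Square (2°×1°, digits 0–9): lon ⌊4.5955/2⌋ = 2; lat ⌊1.2282/1⌋ = 1.
Subsquare (5′×2.5′, letters a–x): lon ⌊0.5955/0.0833333⌋ = 7 → h; lat ⌊0.2282/0.0416667⌋ = 5 → f.

NI21hf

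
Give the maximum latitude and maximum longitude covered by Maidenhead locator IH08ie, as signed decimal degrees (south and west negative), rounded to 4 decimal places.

-11.7917, -19.2500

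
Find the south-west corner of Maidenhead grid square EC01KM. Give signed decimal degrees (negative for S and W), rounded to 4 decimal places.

-68.5000, -99.1667

Field E=4, C=2: +4·20° lon, +2·10° lat → SW at lon -100°, lat -70°.
Square 0, 1: +0·2° lon, +1·1° lat → SW at lon -100°, lat -69°.
Subsquare k=10, m=12: +10·0.0833333° lon, +12·0.0416667° lat → SW at lon -99.1667°, lat -68.5°.
latitude -68.5000, longitude -99.1667.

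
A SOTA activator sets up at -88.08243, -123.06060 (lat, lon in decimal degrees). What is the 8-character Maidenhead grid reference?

CA81lw20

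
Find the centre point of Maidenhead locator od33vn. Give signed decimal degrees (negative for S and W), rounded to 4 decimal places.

-56.4375, 107.7917

Field O=14, D=3: +14·20° lon, +3·10° lat → SW at lon 100°, lat -60°.
Square 3, 3: +3·2° lon, +3·1° lat → SW at lon 106°, lat -57°.
Subsquare v=21, n=13: +21·0.0833333° lon, +13·0.0416667° lat → SW at lon 107.75°, lat -56.4583°.
Cell spans 0.0833333° lon × 0.0416667° lat. Centre is SW corner plus half of each.
latitude -56.4375, longitude 107.7917.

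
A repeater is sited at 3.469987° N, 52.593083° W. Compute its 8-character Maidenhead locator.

GJ33ql82

Add 180° to longitude and 90° to latitude: 127.40692, 93.46999.
Field: 127.40692/20 → 6 → G, 93.46999/10 → 9 → J; chars GJ.
Square: 7.40692/2 → 3, 3.46999/1 → 3; chars 33.
Subsquare: 1.40692/0.0833333 → 16 → q, 0.46999/0.0416667 → 11 → l; chars ql.
Extended square: 0.07358/0.00833333 → 8, 0.01165/0.00416667 → 2; chars 82.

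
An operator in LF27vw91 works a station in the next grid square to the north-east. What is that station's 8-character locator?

Longitude extended square 9; +1 → 10, wraps to 0, carry into subsquare.
Longitude subsquare v = 21; +1 → 22 = w.
Latitude extended square 1; +1 → 2.

LF27ww02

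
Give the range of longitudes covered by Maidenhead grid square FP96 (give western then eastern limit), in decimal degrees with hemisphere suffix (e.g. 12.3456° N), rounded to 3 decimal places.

Field F=5, P=15: +5·20° lon, +15·10° lat → SW at lon -80°, lat 60°.
Square 9, 6: +9·2° lon, +6·1° lat → SW at lon -62°, lat 66°.
Cell spans 2° lon × 1° lat.
west 62.000° W, east 60.000° W.

62.000° W, 60.000° W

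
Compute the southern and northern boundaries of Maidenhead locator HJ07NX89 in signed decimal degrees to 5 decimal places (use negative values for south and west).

7.99583, 8.00000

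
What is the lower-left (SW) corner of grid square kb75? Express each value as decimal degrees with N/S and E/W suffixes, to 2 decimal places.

75.00° S, 34.00° E

Field K=10, B=1: +10·20° lon, +1·10° lat → SW at lon 20°, lat -80°.
Square 7, 5: +7·2° lon, +5·1° lat → SW at lon 34°, lat -75°.
latitude 75.00° S, longitude 34.00° E.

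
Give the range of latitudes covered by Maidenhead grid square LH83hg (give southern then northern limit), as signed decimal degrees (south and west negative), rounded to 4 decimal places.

-16.7500, -16.7083

Field L=11, H=7: +11·20° lon, +7·10° lat → SW at lon 40°, lat -20°.
Square 8, 3: +8·2° lon, +3·1° lat → SW at lon 56°, lat -17°.
Subsquare h=7, g=6: +7·0.0833333° lon, +6·0.0416667° lat → SW at lon 56.5833°, lat -16.75°.
Cell spans 0.0833333° lon × 0.0416667° lat.
south -16.7500, north -16.7083.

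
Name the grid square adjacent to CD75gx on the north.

Latitude subsquare x = 23; +1 → 24, wraps to 0 = a, carry into square.
Latitude square 5; +1 → 6.
The longitude characters are unchanged.

CD76ga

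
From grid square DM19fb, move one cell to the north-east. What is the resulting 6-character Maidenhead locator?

Longitude subsquare f = 5; +1 → 6 = g.
Latitude subsquare b = 1; +1 → 2 = c.

DM19gc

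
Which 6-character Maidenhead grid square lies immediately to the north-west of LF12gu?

Longitude subsquare g = 6; −1 → 5 = f.
Latitude subsquare u = 20; +1 → 21 = v.

LF12fv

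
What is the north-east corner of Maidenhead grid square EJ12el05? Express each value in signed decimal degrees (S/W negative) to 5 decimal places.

Field E=4, J=9: +4·20° lon, +9·10° lat → SW at lon -100°, lat 0°.
Square 1, 2: +1·2° lon, +2·1° lat → SW at lon -98°, lat 2°.
Subsquare e=4, l=11: +4·0.0833333° lon, +11·0.0416667° lat → SW at lon -97.6667°, lat 2.45833°.
Extended square 0, 5: +0·0.00833333° lon, +5·0.00416667° lat → SW at lon -97.6667°, lat 2.47917°.
Cell spans 0.00833333° lon × 0.00416667° lat. NE corner is SW corner plus one full cell.
latitude 2.48333, longitude -97.65833.

2.48333, -97.65833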